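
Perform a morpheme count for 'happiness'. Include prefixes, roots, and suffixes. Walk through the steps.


Decomposition: happy (root) + -ness (suffix) = 2 morpheme(s)

2 morphemes


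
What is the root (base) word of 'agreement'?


Remove suffix '-ment' from 'agreement' to get root 'agree'.

agree


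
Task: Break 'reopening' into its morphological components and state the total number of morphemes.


Step 1: Identify prefix: 're' (meaning: again)
Step 2: Identify root: 'open'
Step 3: Identify suffix(es): 'ing'
Decomposition: re- (prefix: again) + open (root) + -ing (suffix: ongoing action)
Total morphemes: 3

3 morphemes (re- (prefix: again) + open (root) + -ing (suffix: ongoing action))


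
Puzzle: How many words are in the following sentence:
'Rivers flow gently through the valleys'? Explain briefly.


Split into words: Rivers | flow | gently | through | the | valleys = 6 words.

6


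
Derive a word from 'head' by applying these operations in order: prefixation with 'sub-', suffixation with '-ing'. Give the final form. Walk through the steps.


Step 1: Add prefix 'sub-' to 'head' = 'subhead'
Step 2: Add suffix '-ing' to 'subhead' = 'subheading'

subheading


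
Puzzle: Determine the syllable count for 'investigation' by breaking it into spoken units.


Break 'investigation' into syllables: in-ves-ti-ga-tion -> in | ves | ti | ga | tion = 5 syllables

5 syllables


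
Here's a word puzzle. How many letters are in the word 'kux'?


Spell out 'kux' and number each letter: k(1), u(2), x(3). Total: 3 letters.

3


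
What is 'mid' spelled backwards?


Reverse 'mid' character by character: 'dim'.

dim


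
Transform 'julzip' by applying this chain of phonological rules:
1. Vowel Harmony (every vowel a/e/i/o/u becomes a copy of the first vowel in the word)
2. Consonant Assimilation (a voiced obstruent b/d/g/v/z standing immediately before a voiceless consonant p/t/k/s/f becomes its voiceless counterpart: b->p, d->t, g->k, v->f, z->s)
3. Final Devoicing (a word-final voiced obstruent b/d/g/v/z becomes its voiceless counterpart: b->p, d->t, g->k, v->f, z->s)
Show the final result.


Starting form: 'julzip'
Rule 1: Vowel Harmony: all vowels become 'u' (matching first vowel). 'julzip' -> 'julzup'
Rule 2: Consonant Assimilation: no voiced obstruent (b/d/g/v/z) stands immediately before a voiceless consonant (p/t/k/s/f). No change.
Rule 3: Final Devoicing: final consonant 'p' is not one of the voiced obstruents b/d/g/v/z. No change.
Final form: 'julzup'

julzup


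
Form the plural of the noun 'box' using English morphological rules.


Apply rule: Add -es (sibilant/fricative ending). 'box' becomes 'boxes'.

boxes


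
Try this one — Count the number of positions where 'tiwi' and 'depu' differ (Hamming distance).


Alignment:
Position 1: 't' vs 'd' = DIFFER
Position 2: 'i' vs 'e' = DIFFER
Position 3: 'w' vs 'p' = DIFFER
Position 4: 'i' vs 'u' = DIFFER
Total differences: 4

4


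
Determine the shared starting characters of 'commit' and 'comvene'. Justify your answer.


Compare from the start: 3 characters match: 'com'. Mismatch at position 4: 'm' vs 'v'.

com


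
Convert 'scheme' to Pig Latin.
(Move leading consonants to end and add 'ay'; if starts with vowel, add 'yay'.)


'scheme': move consonant cluster 'sch' to end and add 'ay': 'emeschay'.

emeschay


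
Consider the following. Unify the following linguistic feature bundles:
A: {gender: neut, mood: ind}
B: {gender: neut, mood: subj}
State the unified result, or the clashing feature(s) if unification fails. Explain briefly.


Compare features:
gender: A=neut vs B=neut -> unified: neut
mood: A=ind vs B=subj -> CLASH
Clash detected on feature 'mood' (ind vs subj); unification fails.

CLASH on 'mood' (ind vs subj)


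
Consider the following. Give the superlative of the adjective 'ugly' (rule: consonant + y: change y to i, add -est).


Apply superlative formation (consonant + y: change y to i, add -est): 'ugly' -> 'ugliest'.

ugliest


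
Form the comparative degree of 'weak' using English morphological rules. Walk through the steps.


Apply comparative formation (add -er): 'weak' -> 'weaker'.

weaker


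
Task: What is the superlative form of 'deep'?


Apply superlative formation (add -est): 'deep' -> 'deepest'.

deepest


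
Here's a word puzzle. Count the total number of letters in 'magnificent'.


Spell out 'magnificent' and number each letter: m(1), a(2), g(3), n(4), i(5), f(6), i(7), c(8), e(9), n(10), t(11). Total: 11 letters.

11


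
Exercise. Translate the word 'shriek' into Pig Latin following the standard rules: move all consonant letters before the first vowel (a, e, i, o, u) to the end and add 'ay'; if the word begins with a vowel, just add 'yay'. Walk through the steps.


'shriek': move consonant cluster 'shr' to end and add 'ay': 'iekshray'.

iekshray


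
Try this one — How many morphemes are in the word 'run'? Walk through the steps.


Decomposition: run (free morpheme) = 1 morpheme(s)

1 morphemes


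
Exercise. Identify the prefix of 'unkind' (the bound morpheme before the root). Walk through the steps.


The word 'unkind' = 'un' (prefix) + 'kind' (root). The prefix is 'un'.

un


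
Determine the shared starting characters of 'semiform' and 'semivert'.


Compare from the start: 4 characters match: 'semi'. Mismatch at position 5: 'f' vs 'v'.

semi


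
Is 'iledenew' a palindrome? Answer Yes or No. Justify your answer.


Forward: 'iledenew'
Reversed: 'wenedeli'
They differ.

No


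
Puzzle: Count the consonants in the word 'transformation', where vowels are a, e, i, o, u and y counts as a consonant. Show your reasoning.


Consonants in 'transformation': t, r, n, s, f, r, m, t, n = 9 consonants.

9


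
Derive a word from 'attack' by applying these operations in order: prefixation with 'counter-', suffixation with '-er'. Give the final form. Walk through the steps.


Step 1: Add prefix 'counter-' to 'attack' = 'counterattack'
Step 2: Add suffix '-er' to 'counterattack' = 'counterattacker'

counterattacker


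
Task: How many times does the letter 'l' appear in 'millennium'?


Letter 'l' in 'millennium': found at position(s) 3, 4 = 2 occurrence(s).

2


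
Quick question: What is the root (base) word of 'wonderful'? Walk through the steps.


Remove suffix '-ful' from 'wonderful' to get root 'wonder'.

wonder


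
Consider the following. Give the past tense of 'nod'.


Apply rule: Double final consonant and add -ed. 'nod' becomes 'nodded'.

nodded


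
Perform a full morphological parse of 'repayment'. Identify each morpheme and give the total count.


Step 1: Identify prefix: 're' (meaning: again)
Step 2: Identify root: 'pay'
Step 3: Identify suffix(es): 'ment'
Decomposition: re- (prefix: again) + pay (root) + -ment (suffix: action/result)
Total morphemes: 3

3 morphemes (re- (prefix: again) + pay (root) + -ment (suffix: action/result))


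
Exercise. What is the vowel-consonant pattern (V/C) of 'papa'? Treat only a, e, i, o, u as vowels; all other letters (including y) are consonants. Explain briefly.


Letter mapping: p = C, a = V, p = C, a = V.

CVCV


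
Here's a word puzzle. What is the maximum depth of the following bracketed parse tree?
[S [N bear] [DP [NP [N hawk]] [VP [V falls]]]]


Count bracket nesting levels:
'[' at pos 0: depth = 1
'[' at pos 3: depth = 2
'[' at pos 12: depth = 2
'[' at pos 16: depth = 3
'[' at pos 20: depth = 4
'[' at pos 30: depth = 3
'[' at pos 34: depth = 4
Maximum depth reached: 4

4


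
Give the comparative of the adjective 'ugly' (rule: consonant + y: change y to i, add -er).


Apply comparative formation (consonant + y: change y to i, add -er): 'ugly' -> 'uglier'.

uglier


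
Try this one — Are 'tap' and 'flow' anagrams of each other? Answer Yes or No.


Sorted letters of 'tap': 'apt'
Sorted letters of 'flow': 'flow'
They do not match.

No


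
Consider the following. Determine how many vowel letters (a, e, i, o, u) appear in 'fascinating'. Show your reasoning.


Vowels in 'fascinating': a, i, a, i = 4 vowels.

4


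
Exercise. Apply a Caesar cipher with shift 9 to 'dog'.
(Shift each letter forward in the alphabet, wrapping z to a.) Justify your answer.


Shift each letter by 9: d -> m, o -> x, g -> p. Result: 'mxp'.

mxp


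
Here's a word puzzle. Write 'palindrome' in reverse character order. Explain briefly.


Reverse 'palindrome' character by character: 'emordnilap'.

emordnilap


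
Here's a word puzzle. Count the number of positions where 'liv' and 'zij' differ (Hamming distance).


Alignment:
Position 1: 'l' vs 'z' = DIFFER
Position 2: 'i' vs 'i' = match
Position 3: 'v' vs 'j' = DIFFER
Total differences: 2

2


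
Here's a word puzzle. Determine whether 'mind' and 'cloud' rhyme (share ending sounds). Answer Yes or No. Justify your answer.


Rime (stressed vowel + following sounds) of 'mind': -ind = /aɪnd/
Rime of 'cloud': -oud = /aʊd/
/aɪnd/ and /aʊd/ are different ending sounds, so the words do not rhyme.

No


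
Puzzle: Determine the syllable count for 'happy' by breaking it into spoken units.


Break 'happy' into syllables: hap-py -> hap | py = 2 syllables

2 syllables


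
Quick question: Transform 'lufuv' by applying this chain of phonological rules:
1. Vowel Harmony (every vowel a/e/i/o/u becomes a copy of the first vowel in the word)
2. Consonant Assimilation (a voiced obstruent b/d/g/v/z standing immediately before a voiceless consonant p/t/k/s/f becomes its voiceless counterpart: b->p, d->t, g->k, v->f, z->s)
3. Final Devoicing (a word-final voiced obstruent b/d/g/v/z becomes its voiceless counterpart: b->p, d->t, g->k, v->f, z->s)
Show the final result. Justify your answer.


Starting form: 'lufuv'
Rule 1: Vowel Harmony: all vowels already match. No change.
Rule 2: Consonant Assimilation: no voiced obstruent (b/d/g/v/z) stands immediately before a voiceless consonant (p/t/k/s/f). No change.
Rule 3: Final Devoicing: word-final voiced obstruent 'v' becomes voiceless 'f'. 'lufuv' -> 'lufuf'
Final form: 'lufuf'

lufuf


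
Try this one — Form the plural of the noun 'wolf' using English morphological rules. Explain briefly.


Apply rule: Change -f to -ves. 'wolf' becomes 'wolves'.

wolves


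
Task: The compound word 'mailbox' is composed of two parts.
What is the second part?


Split 'mailbox' into 'mail' + 'box'. The second part is 'box'.

box


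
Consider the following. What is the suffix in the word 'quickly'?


The word 'quickly' = 'quick' (root) + '-ly' (suffix). The suffix is '-ly'.

ly


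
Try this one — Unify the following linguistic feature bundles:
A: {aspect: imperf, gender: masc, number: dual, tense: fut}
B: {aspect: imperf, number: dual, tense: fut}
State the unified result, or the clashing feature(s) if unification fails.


Compare features:
aspect: A=imperf vs B=imperf -> unified: imperf
gender: A=masc vs B=_ -> unified: masc
number: A=dual vs B=dual -> unified: dual
tense: A=fut vs B=fut -> unified: fut
No clashes found.

Unified: {aspect: imperf, gender: masc, number: dual, tense: fut}


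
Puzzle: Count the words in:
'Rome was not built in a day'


Split into words: Rome | was | not | built | in | a | day = 7 words.

7


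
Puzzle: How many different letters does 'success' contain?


Unique letters in 'success': {c, e, s, u} = 4 distinct letters.

4


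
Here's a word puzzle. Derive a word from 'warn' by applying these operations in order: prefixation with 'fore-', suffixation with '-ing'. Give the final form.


Step 1: Add prefix 'fore-' to 'warn' = 'forewarn'
Step 2: Add suffix '-ing' to 'forewarn' = 'forewarning'

forewarning


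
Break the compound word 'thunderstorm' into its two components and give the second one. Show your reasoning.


Split 'thunderstorm' into 'thunder' + 'storm'. The second part is 'storm'.

storm


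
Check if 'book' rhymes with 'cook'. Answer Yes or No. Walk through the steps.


Rime (stressed vowel + following sounds) of 'book': -ook = /ʊk/
Rime of 'cook': -ook = /ʊk/
/ʊk/ and /ʊk/ are the same ending sound, so the words rhyme.

Yes


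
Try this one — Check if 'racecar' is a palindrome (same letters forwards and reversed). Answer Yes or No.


Forward: 'racecar'
Reversed: 'racecar'
They are identical.

Yes


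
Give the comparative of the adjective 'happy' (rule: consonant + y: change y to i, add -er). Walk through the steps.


Apply comparative formation (consonant + y: change y to i, add -er): 'happy' -> 'happier'.

happier


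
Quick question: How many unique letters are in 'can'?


Unique letters in 'can': {a, c, n} = 3 distinct letters.

3


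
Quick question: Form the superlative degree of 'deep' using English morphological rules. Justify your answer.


Apply superlative formation (add -est): 'deep' -> 'deepest'.

deepest


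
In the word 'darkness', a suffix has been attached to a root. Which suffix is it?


The word 'darkness' = 'dark' (root) + '-ness' (suffix). The suffix is '-ness'.

ness


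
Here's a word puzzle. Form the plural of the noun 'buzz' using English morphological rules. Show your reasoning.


Apply rule: Add -es (sibilant/fricative ending). 'buzz' becomes 'buzzes'.

buzzes


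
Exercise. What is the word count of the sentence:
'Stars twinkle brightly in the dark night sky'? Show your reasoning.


Split into words: Stars | twinkle | brightly | in | the | dark | night | sky = 8 words.

8


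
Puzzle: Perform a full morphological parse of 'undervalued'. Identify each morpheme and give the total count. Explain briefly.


Step 1: Identify prefix: 'under' (meaning: beneath/insufficient)
Step 2: Identify root: 'value'
Step 3: Identify suffix(es): 'ed'
Decomposition: under- (prefix: beneath/insufficient) + value (root) + -ed (suffix: past)
Total morphemes: 3

3 morphemes (under- (prefix: beneath/insufficient) + value (root) + -ed (suffix: past))


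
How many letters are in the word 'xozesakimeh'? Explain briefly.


Spell out 'xozesakimeh' and number each letter: x(1), o(2), z(3), e(4), s(5), a(6), k(7), i(8), m(9), e(10), h(11). Total: 11 letters.

11


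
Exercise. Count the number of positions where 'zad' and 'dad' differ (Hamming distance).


Alignment:
Position 1: 'z' vs 'd' = DIFFER
Position 2: 'a' vs 'a' = match
Position 3: 'd' vs 'd' = match
Total differences: 1

1


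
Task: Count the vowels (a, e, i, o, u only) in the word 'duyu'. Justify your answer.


Vowels in 'duyu': u, u = 2 vowels.

2


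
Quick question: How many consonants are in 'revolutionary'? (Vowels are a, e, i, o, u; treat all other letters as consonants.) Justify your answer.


Consonants in 'revolutionary': r, v, l, t, n, r, y = 7 consonants.

7


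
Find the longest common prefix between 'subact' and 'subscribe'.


Compare from the start: 3 characters match: 'sub'. Mismatch at position 4: 'a' vs 's'.

sub


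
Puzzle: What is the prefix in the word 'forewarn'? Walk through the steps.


The word 'forewarn' = 'fore' (prefix) + 'warn' (root). The prefix is 'fore'.

fore


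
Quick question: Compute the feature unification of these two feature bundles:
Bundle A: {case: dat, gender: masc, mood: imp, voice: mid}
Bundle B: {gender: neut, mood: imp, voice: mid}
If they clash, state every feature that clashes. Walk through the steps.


Compare features:
case: A=dat vs B=_ -> unified: dat
gender: A=masc vs B=neut -> CLASH
mood: A=imp vs B=imp -> unified: imp
voice: A=mid vs B=mid -> unified: mid
Clash detected on feature 'gender' (masc vs neut); unification fails.

CLASH on 'gender' (masc vs neut)


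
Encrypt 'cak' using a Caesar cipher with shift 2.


Shift each letter by 2: c -> e, a -> c, k -> m. Result: 'ecm'.

ecm


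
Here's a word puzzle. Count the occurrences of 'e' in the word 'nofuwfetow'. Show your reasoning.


Letter 'e' in 'nofuwfetow': found at position(s) 7 = 1 occurrence(s).

1


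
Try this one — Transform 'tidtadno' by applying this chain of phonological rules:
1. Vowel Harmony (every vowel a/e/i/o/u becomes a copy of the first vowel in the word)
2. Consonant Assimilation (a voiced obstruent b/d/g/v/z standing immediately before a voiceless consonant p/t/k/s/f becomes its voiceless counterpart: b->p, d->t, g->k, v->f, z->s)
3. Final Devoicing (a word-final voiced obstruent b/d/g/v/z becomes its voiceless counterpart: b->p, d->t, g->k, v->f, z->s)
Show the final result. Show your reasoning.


Starting form: 'tidtadno'
Rule 1: Vowel Harmony: all vowels become 'i' (matching first vowel). 'tidtadno' -> 'tidtidni'
Rule 2: Consonant Assimilation: voiced obstruent before voiceless consonant becomes voiceless ('dt' -> 'tt'). 'tidtidni' -> 'tittidni'
Rule 3: Final Devoicing: the word ends in the vowel 'i', not a consonant. No change.
Final form: 'tittidni'

tittidni


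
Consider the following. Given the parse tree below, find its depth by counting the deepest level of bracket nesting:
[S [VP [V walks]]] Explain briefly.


Count bracket nesting levels:
'[' at pos 0: depth = 1
'[' at pos 3: depth = 2
'[' at pos 7: depth = 3
Maximum depth reached: 3

3


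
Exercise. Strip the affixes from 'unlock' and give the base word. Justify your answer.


Remove prefix 'un' from 'unlock' to get root 'lock'.

lock


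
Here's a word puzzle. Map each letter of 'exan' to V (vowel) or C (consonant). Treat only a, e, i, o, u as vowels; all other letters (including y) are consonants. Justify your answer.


Letter mapping: e = V, x = C, a = V, n = C.

VCVC


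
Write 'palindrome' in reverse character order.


Reverse 'palindrome' character by character: 'emordnilap'.

emordnilap


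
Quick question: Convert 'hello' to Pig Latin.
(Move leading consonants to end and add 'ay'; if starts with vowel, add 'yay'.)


'hello': move consonant cluster 'h' to end and add 'ay': 'ellohay'.

ellohay


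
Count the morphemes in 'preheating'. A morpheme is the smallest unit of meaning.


Decomposition: pre- (prefix) + heat (root) + -ing (suffix) = 3 morpheme(s)

3 morphemes


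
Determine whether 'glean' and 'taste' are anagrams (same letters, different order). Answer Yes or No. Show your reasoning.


Sorted letters of 'glean': 'aegln'
Sorted letters of 'taste': 'aestt'
They do not match.

No


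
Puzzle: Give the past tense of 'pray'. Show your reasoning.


Apply rule: Add -ed. 'pray' becomes 'prayed'.

prayed


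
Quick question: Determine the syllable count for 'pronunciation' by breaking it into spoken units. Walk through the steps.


Break 'pronunciation' into syllables: pro-nun-ci-a-tion -> pro | nun | ci | a | tion = 5 syllables

5 syllables


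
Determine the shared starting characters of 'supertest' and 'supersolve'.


Compare from the start: 5 characters match: 'super'. Mismatch at position 6: 't' vs 's'.

super


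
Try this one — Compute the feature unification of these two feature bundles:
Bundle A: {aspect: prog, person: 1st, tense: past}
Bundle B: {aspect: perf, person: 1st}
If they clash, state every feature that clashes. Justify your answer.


Compare features:
aspect: A=prog vs B=perf -> CLASH
person: A=1st vs B=1st -> unified: 1st
tense: A=past vs B=_ -> unified: past
Clash detected on feature 'aspect' (prog vs perf); unification fails.

CLASH on 'aspect' (prog vs perf)


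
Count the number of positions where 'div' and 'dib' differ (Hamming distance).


Alignment:
Position 1: 'd' vs 'd' = match
Position 2: 'i' vs 'i' = match
Position 3: 'v' vs 'b' = DIFFER
Total differences: 1

1


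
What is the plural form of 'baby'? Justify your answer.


Apply rule: Change -y to -ies (consonant + y). 'baby' becomes 'babies'.

babies


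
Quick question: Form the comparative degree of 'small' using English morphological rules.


Apply comparative formation (add -er): 'small' -> 'smaller'.

smaller


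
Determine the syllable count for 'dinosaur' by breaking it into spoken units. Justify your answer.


Break 'dinosaur' into syllables: di-no-saur -> di | no | saur = 3 syllables

3 syllables


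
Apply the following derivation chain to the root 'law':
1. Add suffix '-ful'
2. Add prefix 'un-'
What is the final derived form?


Step 1: Add suffix '-ful' to 'law' = 'lawful'
Step 2: Add prefix 'un-' to 'lawful' = 'unlawful'

unlawful


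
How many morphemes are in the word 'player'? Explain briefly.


Decomposition: play (root) + -er (suffix) = 2 morpheme(s)

2 morphemes


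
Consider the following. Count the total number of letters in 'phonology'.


Spell out 'phonology' and number each letter: p(1), h(2), o(3), n(4), o(5), l(6), o(7), g(8), y(9). Total: 9 letters.

9


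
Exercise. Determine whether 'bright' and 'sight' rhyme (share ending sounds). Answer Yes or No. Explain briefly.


Rime (stressed vowel + following sounds) of 'bright': -ight = /aɪt/
Rime of 'sight': -ight = /aɪt/
/aɪt/ and /aɪt/ are the same ending sound, so the words rhyme.

Yes


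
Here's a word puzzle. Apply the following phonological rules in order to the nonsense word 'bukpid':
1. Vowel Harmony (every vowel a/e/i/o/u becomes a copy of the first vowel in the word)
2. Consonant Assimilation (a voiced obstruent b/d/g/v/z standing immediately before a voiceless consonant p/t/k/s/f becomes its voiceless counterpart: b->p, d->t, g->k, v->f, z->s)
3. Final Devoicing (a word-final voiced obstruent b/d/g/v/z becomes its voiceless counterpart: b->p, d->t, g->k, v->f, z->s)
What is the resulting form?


Starting form: 'bukpid'
Rule 1: Vowel Harmony: all vowels become 'u' (matching first vowel). 'bukpid' -> 'bukpud'
Rule 2: Consonant Assimilation: no voiced obstruent (b/d/g/v/z) stands immediately before a voiceless consonant (p/t/k/s/f). No change.
Rule 3: Final Devoicing: word-final voiced obstruent 'd' becomes voiceless 't'. 'bukpud' -> 'bukput'
Final form: 'bukput'

bukput


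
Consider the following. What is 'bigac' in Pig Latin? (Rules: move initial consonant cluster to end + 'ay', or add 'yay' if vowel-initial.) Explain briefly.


'bigac': move consonant cluster 'b' to end and add 'ay': 'igacbay'.

igacbay


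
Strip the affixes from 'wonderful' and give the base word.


Remove suffix '-ful' from 'wonderful' to get root 'wonder'.

wonder


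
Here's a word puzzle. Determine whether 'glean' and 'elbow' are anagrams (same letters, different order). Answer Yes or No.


Sorted letters of 'glean': 'aegln'
Sorted letters of 'elbow': 'below'
They do not match.

No


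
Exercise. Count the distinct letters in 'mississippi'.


Unique letters in 'mississippi': {i, m, p, s} = 4 distinct letters.

4


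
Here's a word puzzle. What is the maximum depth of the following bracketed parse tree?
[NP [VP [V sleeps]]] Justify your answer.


Count bracket nesting levels:
'[' at pos 0: depth = 1
'[' at pos 4: depth = 2
'[' at pos 8: depth = 3
Maximum depth reached: 3

3


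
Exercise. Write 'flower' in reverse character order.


Reverse 'flower' character by character: 'rewolf'.

rewolf


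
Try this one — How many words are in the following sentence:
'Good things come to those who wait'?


Split into words: Good | things | come | to | those | who | wait = 7 words.

7


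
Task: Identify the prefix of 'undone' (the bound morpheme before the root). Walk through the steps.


The word 'undone' = 'un' (prefix) + 'done' (root). The prefix is 'un'.

un


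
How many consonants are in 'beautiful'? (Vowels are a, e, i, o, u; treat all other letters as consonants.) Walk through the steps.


Consonants in 'beautiful': b, t, f, l = 4 consonants.

4


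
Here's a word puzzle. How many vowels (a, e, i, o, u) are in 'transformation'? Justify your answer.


Vowels in 'transformation': a, o, a, i, o = 5 vowels.

5


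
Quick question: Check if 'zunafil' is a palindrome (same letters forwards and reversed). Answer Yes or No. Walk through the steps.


Forward: 'zunafil'
Reversed: 'lifanuz'
They differ.

No


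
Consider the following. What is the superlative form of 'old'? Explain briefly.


Apply superlative formation (add -est): 'old' -> 'oldest'.

oldest


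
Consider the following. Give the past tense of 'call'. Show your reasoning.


Apply rule: Add -ed. 'call' becomes 'called'.

called


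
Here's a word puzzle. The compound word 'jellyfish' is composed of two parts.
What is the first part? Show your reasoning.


Split 'jellyfish' into 'jelly' + 'fish'. The first part is 'jelly'.

jelly


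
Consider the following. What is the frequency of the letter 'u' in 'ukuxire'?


Letter 'u' in 'ukuxire': found at position(s) 1, 3 = 2 occurrence(s).

2


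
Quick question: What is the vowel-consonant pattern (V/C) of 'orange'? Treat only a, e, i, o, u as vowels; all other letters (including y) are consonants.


Letter mapping: o = V, r = C, a = V, n = C, g = C, e = V.

VCVCCV


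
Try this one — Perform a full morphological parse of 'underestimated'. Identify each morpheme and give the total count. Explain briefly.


Step 1: Identify prefix: 'under' (meaning: beneath/insufficient)
Step 2: Identify root: 'estimate'
Step 3: Identify suffix(es): 'ed'
Decomposition: under- (prefix: beneath/insufficient) + estimate (root) + -ed (suffix: past)
Total morphemes: 3

3 morphemes (under- (prefix: beneath/insufficient) + estimate (root) + -ed (suffix: past))


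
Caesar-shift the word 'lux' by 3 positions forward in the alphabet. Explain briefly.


Shift each letter by 3: l -> o, u -> x, x -> a. Result: 'oxa'.

oxa


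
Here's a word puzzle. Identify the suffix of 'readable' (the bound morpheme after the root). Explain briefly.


The word 'readable' = 'read' (root) + '-able' (suffix). The suffix is '-able'.

able


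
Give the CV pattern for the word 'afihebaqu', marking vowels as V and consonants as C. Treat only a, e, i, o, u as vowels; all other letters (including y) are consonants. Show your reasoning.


Letter mapping: a = V, f = C, i = V, h = C, e = V, b = C, a = V, q = C, u = V.

VCVCVCVCV


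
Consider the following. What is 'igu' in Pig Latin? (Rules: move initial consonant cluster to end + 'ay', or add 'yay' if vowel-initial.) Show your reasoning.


'igu' starts with a vowel, so add 'yay': 'iguyay'.

iguyay


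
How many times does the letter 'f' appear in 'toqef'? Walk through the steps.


Letter 'f' in 'toqef': found at position(s) 5 = 1 occurrence(s).

1


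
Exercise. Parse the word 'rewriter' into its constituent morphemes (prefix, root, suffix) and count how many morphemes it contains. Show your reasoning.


Step 1: Identify prefix: 're' (meaning: again)
Step 2: Identify root: 'write'
Step 3: Identify suffix(es): 'er'
Decomposition: re- (prefix: again) + write (root) + -er (suffix: one who)
Total morphemes: 3

3 morphemes (re- (prefix: again) + write (root) + -er (suffix: one who))


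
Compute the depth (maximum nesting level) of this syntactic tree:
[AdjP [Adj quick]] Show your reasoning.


Count bracket nesting levels:
'[' at pos 0: depth = 1
'[' at pos 6: depth = 2
Maximum depth reached: 2

2


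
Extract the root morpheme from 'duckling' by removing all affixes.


Remove suffix '-ling' from 'duckling' to get root 'duck'.

duck


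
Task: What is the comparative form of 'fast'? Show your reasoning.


Apply comparative formation (add -er): 'fast' -> 'faster'.

faster


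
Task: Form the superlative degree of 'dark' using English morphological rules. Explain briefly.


Apply superlative formation (add -est): 'dark' -> 'darkest'.

darkest


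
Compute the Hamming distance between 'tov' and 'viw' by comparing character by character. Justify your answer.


Alignment:
Position 1: 't' vs 'v' = DIFFER
Position 2: 'o' vs 'i' = DIFFER
Position 3: 'v' vs 'w' = DIFFER
Total differences: 3

3


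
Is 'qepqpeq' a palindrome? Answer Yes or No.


Forward: 'qepqpeq'
Reversed: 'qepqpeq'
They are identical.

Yes


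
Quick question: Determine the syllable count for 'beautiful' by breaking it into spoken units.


Break 'beautiful' into syllables: beau-ti-ful -> beau | ti | ful = 3 syllables

3 syllables


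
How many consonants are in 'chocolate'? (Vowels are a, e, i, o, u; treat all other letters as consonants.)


Consonants in 'chocolate': c, h, c, l, t = 5 consonants.

5


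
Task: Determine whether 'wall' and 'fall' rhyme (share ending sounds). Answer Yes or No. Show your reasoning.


Rime (stressed vowel + following sounds) of 'wall': -all = /ɔːl/
Rime of 'fall': -all = /ɔːl/
/ɔːl/ and /ɔːl/ are the same ending sound, so the words rhyme.

Yes


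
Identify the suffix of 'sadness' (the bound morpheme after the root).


The word 'sadness' = 'sad' (root) + '-ness' (suffix). The suffix is '-ness'.

ness


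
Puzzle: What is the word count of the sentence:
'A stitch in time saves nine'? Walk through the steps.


Split into words: A | stitch | in | time | saves | nine = 6 words.

6


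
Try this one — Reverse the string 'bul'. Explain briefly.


Reverse 'bul' character by character: 'lub'.

lub


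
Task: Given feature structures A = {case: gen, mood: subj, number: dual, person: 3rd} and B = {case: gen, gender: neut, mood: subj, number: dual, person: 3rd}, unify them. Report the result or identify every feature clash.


Compare features:
case: A=gen vs B=gen -> unified: gen
gender: A=_ vs B=neut -> unified: neut
mood: A=subj vs B=subj -> unified: subj
number: A=dual vs B=dual -> unified: dual
person: A=3rd vs B=3rd -> unified: 3rd
No clashes found.

Unified: {case: gen, gender: neut, mood: subj, number: dual, person: 3rd}


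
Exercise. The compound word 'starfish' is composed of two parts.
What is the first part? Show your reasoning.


Split 'starfish' into 'star' + 'fish'. The first part is 'star'.

star


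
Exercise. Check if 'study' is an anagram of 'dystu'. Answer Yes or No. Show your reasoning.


Sorted letters of 'study': 'dstuy'
Sorted letters of 'dystu': 'dstuy'
They match.

Yes


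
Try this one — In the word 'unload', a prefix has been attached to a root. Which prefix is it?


The word 'unload' = 'un' (prefix) + 'load' (root). The prefix is 'un'.

un


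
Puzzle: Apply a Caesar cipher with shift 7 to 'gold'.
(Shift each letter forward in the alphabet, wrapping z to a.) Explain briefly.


Shift each letter by 7: g -> n, o -> v, l -> s, d -> k. Result: 'nvsk'.

nvsk


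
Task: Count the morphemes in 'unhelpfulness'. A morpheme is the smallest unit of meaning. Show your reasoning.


Decomposition: un- (prefix) + help (root) + -ful (suffix) + -ness (suffix) = 4 morpheme(s)

4 morphemes


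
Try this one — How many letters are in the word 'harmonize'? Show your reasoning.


Spell out 'harmonize' and number each letter: h(1), a(2), r(3), m(4), o(5), n(6), i(7), z(8), e(9). Total: 9 letters.

9


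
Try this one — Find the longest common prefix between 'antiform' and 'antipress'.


Compare from the start: 4 characters match: 'anti'. Mismatch at position 5: 'f' vs 'p'.

anti


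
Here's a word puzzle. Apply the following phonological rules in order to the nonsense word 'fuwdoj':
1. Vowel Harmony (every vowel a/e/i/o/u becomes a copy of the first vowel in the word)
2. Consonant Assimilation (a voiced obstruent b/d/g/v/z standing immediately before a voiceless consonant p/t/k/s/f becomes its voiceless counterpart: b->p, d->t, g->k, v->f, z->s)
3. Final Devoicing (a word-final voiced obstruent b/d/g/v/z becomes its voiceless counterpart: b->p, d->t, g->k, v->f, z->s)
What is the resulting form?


Starting form: 'fuwdoj'
Rule 1: Vowel Harmony: all vowels become 'u' (matching first vowel). 'fuwdoj' -> 'fuwduj'
Rule 2: Consonant Assimilation: no voiced obstruent (b/d/g/v/z) stands immediately before a voiceless consonant (p/t/k/s/f). No change.
Rule 3: Final Devoicing: final consonant 'j' is not one of the voiced obstruents b/d/g/v/z. No change.
Final form: 'fuwduj'

fuwduj


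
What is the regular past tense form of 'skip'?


Apply rule: Double final consonant and add -ed. 'skip' becomes 'skipped'.

skipped


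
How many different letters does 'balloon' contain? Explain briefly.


Unique letters in 'balloon': {a, b, l, n, o} = 5 distinct letters.

5


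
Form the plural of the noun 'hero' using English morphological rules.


Apply rule: Add -es (consonant + o). 'hero' becomes 'heroes'.

heroes


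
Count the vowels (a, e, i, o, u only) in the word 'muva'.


Vowels in 'muva': u, a = 2 vowels.

2


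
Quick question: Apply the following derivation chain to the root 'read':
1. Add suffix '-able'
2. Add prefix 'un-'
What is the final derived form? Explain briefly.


Step 1: Add suffix '-able' to 'read' = 'readable'
Step 2: Add prefix 'un-' to 'readable' = 'unreadable'

unreadable


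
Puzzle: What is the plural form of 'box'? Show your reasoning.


Apply rule: Add -es (sibilant/fricative ending). 'box' becomes 'boxes'.

boxes


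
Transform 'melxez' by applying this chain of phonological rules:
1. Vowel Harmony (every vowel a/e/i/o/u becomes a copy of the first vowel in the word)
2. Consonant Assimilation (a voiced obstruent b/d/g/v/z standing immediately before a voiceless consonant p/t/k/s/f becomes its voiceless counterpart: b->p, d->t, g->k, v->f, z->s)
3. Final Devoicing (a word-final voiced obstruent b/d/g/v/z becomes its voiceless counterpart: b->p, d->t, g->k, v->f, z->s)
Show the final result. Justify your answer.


Starting form: 'melxez'
Rule 1: Vowel Harmony: all vowels already match. No change.
Rule 2: Consonant Assimilation: no voiced obstruent (b/d/g/v/z) stands immediately before a voiceless consonant (p/t/k/s/f). No change.
Rule 3: Final Devoicing: word-final voiced obstruent 'z' becomes voiceless 's'. 'melxez' -> 'melxes'
Final form: 'melxes'

melxes


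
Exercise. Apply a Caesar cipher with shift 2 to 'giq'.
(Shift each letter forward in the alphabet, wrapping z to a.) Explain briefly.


Shift each letter by 2: g -> i, i -> k, q -> s. Result: 'iks'.

iks


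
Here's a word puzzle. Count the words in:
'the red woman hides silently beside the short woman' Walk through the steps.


Split into words: the | red | woman | hides | silently | beside | the | short | woman = 9 words.

9


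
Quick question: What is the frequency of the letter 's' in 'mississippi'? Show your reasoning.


Letter 's' in 'mississippi': found at position(s) 3, 4, 6, 7 = 4 occurrence(s).

4


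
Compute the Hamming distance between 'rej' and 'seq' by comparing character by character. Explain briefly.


Alignment:
Position 1: 'r' vs 's' = DIFFER
Position 2: 'e' vs 'e' = match
Position 3: 'j' vs 'q' = DIFFER
Total differences: 2

2


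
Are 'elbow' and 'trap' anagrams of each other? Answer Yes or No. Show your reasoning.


Sorted letters of 'elbow': 'below'
Sorted letters of 'trap': 'aprt'
They do not match.

No


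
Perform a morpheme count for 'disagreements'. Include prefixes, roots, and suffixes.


Decomposition: dis- (prefix) + agree (root) + -ment (suffix) + -s (plural) = 4 morpheme(s)

4 morphemes


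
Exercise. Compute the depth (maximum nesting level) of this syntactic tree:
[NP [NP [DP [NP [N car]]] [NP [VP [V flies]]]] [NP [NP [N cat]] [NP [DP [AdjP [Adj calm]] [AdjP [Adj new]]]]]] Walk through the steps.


Count bracket nesting levels:
'[' at pos 0: depth = 1
'[' at pos 4: depth = 2
'[' at pos 8: depth = 3
'[' at pos 12: depth = 4
'[' at pos 16: depth = 5
'[' at pos 26: depth = 3
'[' at pos 30: depth = 4
'[' at pos 34: depth = 5
'[' at pos 47: depth = 2
'[' at pos 51: depth = 3
'[' at pos 55: depth = 4
'[' at pos 64: depth = 3
'[' at pos 68: depth = 4
'[' at pos 72: depth = 5
'[' at pos 78: depth = 6
'[' at pos 90: depth = 5
'[' at pos 96: depth = 6
Maximum depth reached: 6

6


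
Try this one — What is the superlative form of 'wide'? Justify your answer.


Apply superlative formation (ends in e: add -st): 'wide' -> 'widest'.

widest


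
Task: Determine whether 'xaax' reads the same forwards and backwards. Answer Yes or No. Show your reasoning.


Forward: 'xaax'
Reversed: 'xaax'
They are identical.

Yes


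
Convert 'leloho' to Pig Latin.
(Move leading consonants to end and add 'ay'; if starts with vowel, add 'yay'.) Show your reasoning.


'leloho': move consonant cluster 'l' to end and add 'ay': 'eloholay'.

eloholay


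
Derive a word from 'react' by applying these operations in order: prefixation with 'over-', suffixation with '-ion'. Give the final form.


Step 1: Add prefix 'over-' to 'react' = 'overreact'
Step 2: Add suffix '-ion' to 'overreact' = 'overreaction'

overreaction


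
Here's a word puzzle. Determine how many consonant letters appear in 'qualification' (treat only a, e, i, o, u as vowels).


Consonants in 'qualification': q, l, f, c, t, n = 6 consonants.

6


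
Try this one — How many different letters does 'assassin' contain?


Unique letters in 'assassin': {a, i, n, s} = 4 distinct letters.

4


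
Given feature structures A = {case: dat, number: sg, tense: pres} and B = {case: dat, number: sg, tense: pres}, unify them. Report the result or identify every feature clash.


Compare features:
case: A=dat vs B=dat -> unified: dat
number: A=sg vs B=sg -> unified: sg
tense: A=pres vs B=pres -> unified: pres
No clashes found.

Unified: {case: dat, number: sg, tense: pres}


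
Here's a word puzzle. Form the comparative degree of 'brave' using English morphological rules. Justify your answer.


Apply comparative formation (ends in e: add -r): 'brave' -> 'braver'.

braver


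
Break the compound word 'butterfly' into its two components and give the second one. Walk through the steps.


Split 'butterfly' into 'butter' + 'fly'. The second part is 'fly'.

fly


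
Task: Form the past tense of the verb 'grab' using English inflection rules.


Apply rule: Double final consonant and add -ed. 'grab' becomes 'grabbed'.

grabbed


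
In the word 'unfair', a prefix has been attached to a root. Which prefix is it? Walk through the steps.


The word 'unfair' = 'un' (prefix) + 'fair' (root). The prefix is 'un'.

un


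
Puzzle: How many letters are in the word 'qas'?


Spell out 'qas' and number each letter: q(1), a(2), s(3). Total: 3 letters.

3


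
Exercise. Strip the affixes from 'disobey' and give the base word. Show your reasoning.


Remove prefix 'dis' from 'disobey' to get root 'obey'.

obey


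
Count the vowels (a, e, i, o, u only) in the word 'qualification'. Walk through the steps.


Vowels in 'qualification': u, a, i, i, a, i, o = 7 vowels.

7


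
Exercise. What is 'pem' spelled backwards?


Reverse 'pem' character by character: 'mep'.

mep


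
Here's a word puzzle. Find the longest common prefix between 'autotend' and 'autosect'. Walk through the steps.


Compare from the start: 4 characters match: 'auto'. Mismatch at position 5: 't' vs 's'.

auto


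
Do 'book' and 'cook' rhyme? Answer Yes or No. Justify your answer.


Rime (stressed vowel + following sounds) of 'book': -ook = /ʊk/
Rime of 'cook': -ook = /ʊk/
/ʊk/ and /ʊk/ are the same ending sound, so the words rhyme.

Yes


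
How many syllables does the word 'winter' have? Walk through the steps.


Break 'winter' into syllables: win-ter -> win | ter = 2 syllables

2 syllables


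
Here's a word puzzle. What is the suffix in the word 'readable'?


The word 'readable' = 'read' (root) + '-able' (suffix). The suffix is '-able'.

able


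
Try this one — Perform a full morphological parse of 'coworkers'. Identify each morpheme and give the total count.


Step 1: Identify prefix: 'co' (meaning: together)
Step 2: Identify root: 'work'
Step 3: Identify suffix(es): 'er, s'
Decomposition: co- (prefix: together) + work (root) + -er (suffix: one who) + -s (plural)
Total morphemes: 4

4 morphemes (co- (prefix: together) + work (root) + -er (suffix: one who) + -s (plural))
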